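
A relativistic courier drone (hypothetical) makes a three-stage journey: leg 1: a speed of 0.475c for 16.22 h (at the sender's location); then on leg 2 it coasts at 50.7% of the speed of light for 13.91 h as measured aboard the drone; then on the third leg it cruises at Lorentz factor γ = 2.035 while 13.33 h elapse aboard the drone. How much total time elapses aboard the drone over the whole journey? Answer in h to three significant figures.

Leg 1: γ = 1/√(1 − 0.475²) = 1/√0.7744 = 1.136; τ_1 = 16.22/1.136 = 14.27 h.
Leg 2: 13.91 h is already measured aboard the drone.
Leg 3: 13.33 h is already measured aboard the drone.
Total: 14.27 + 13.91 + 13.33 h.

τ = 41.5 h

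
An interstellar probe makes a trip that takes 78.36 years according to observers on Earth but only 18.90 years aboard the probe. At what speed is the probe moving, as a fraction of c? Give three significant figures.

v = 0.970c

The proper time is measured aboard the probe (both events occur at the probe's location); Δt is measured on Earth. γ = Δt/τ = 78.36/18.90 = 4.146.
β = √(1 − 1/γ²) = √(1 − 0.05817) = √0.9418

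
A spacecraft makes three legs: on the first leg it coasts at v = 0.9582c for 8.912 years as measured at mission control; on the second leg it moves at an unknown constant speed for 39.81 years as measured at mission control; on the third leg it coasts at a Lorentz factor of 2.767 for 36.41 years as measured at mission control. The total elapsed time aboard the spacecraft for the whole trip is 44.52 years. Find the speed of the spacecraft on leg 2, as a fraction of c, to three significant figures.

Leg 1: γ = 1/√(1 − 0.9582²) = 1/√0.08185 = 3.495; τ_1 = 8.912/3.495 = 2.550 years.
Leg 2: speed unknown; τ_2 = 39.81/γ_2.
Leg 3: γ = 2.767; τ_3 = 36.41/2.767 = 13.16 years.
Total proper time: 2.550 + τ_2 + 13.16 = 44.52, so τ_2 = 44.52 − 15.71 = 28.81 years.
γ_2 = 39.81/28.81 = 1.382; β = √(1 − 1/γ²) = √0.4762.

β = 0.690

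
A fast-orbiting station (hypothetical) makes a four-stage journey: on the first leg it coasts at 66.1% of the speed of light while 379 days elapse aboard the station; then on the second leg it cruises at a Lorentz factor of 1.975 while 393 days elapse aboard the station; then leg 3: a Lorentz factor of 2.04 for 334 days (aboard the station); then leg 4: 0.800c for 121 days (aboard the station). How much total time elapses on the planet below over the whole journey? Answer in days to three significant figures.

Δt = 2160 days

Leg 1: β = 0.661; γ = 1/√(1 − 0.661²) = 1/√0.5631 = 1.333; Δt_1 = 1.333 × 379 = 505.1 days.
Leg 2: γ = 1.975; Δt_2 = 1.975 × 393 = 776.2 days.
Leg 3: γ = 2.04; Δt_3 = 2.040 × 334 = 681.4 days.
Leg 4: γ = 1/√(1 − 0.800²) = 5/3 ≈ 1.667; Δt_4 = 1.667 × 121 = 201.7 days.
Total: 505.1 + 776.2 + 681.4 + 201.7 days.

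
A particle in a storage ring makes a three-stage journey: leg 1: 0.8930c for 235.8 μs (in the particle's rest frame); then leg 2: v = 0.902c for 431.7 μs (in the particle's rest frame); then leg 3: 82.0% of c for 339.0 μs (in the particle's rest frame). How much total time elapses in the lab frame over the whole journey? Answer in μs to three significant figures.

Δt = 2120 μs

Leg 1: γ = 1/√(1 − 0.8930²) = 1/√0.2026 = 2.222; Δt_1 = 2.222 × 235.8 = 523.9 μs.
Leg 2: γ = 1/√(1 − 0.902²) = 1/√0.1864 = 2.316; Δt_2 = 2.316 × 431.7 = 999.9 μs.
Leg 3: β = 0.820; γ = 1/√(1 − 0.820²) = 1/√0.3276 = 1.747; Δt_3 = 1.747 × 339.0 = 592.3 μs.
Total: 523.9 + 999.9 + 592.3 μs.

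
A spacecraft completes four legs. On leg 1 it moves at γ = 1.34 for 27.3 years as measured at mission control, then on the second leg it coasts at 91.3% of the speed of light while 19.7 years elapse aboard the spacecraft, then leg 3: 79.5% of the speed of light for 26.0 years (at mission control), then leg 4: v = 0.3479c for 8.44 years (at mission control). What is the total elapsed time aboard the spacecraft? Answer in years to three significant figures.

τ = 63.8 years

Leg 1: γ = 1.34; τ_1 = 27.3/1.340 = 20.37 years.
Leg 2: 19.7 years is already measured aboard the spacecraft.
Leg 3: β = 0.795; γ = 1/√(1 − 0.795²) = 1/√0.3680 = 1.649; τ_3 = 26.0/1.649 = 15.77 years.
Leg 4: γ = 1/√(1 − 0.3479²) = 1/√0.8790 = 1.067; τ_4 = 8.44/1.067 = 7.913 years.
Total: 20.37 + 19.70 + 15.77 + 7.913 years.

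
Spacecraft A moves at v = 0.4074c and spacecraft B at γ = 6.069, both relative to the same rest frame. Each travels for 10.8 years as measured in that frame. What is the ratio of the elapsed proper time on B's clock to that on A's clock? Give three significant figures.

τ_B/τ_A = 0.180

A: γ = 1/√(1 − 0.4074²) = 1/√0.8340 = 1.095. B: γ = 6.069.
τ_A/τ_B = γ_B/γ_A = 6.069/1.095 = 5.543, so τ_B/τ_A = 0.1804.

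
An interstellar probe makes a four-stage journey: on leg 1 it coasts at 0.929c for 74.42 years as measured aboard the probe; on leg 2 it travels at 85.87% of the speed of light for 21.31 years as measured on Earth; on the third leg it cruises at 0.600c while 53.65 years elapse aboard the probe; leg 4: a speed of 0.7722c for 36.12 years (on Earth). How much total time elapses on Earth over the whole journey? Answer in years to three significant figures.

Δt = 326 years

Leg 1: γ = 1/√(1 − 0.929²) = 1/√0.1370 = 2.702; Δt_1 = 2.702 × 74.42 = 201.1 years.
Leg 2: 21.31 years is already measured on Earth.
Leg 3: γ = 1/√(1 − 0.600²) = 5/4 = 1.250; Δt_3 = 1.250 × 53.65 = 67.06 years.
Leg 4: 36.12 years is already measured on Earth.
Total: 201.1 + 21.31 + 67.06 + 36.12 years.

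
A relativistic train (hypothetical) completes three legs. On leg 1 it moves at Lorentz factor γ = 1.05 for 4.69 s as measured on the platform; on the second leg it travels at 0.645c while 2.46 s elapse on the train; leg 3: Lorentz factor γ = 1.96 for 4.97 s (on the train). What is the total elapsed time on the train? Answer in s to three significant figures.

τ = 11.9 s

Leg 1: γ = 1.05; τ_1 = 4.69/1.050 = 4.467 s.
Leg 2: 2.46 s is already measured on the train.
Leg 3: 4.97 s is already measured on the train.
Total: 4.467 + 2.460 + 4.970 s.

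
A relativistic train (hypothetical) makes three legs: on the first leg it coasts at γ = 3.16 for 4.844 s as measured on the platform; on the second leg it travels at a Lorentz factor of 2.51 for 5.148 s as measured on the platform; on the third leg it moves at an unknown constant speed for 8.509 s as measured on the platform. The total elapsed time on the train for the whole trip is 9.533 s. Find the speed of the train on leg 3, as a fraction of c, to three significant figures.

β = 0.715

Leg 1: γ = 3.16; τ_1 = 4.844/3.160 = 1.533 s.
Leg 2: γ = 2.51; τ_2 = 5.148/2.510 = 2.051 s.
Leg 3: speed unknown; τ_3 = 8.509/γ_3.
Total proper time: 1.533 + 2.051 + τ_3 = 9.533, so τ_3 = 9.533 − 3.584 = 5.949 s.
γ_3 = 8.509/5.949 = 1.430; β = √(1 − 1/γ²) = √0.5112.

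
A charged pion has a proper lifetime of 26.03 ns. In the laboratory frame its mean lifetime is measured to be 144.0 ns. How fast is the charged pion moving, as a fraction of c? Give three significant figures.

v = 0.984c

γ = Δt/τ₀ = 144.0/26.03 = 5.532
β = √(1 − 1/γ²) = √(1 − 0.03268) = √0.9673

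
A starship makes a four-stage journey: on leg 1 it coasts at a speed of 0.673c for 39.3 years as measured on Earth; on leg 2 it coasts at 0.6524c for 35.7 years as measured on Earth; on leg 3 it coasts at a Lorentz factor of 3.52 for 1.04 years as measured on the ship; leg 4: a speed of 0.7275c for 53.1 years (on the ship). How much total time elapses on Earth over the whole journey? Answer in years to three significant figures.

Leg 1: 39.3 years is already measured on Earth.
Leg 2: 35.7 years is already measured on Earth.
Leg 3: γ = 3.52; Δt_3 = 3.520 × 1.04 = 3.661 years.
Leg 4: γ = 1/√(1 − 0.7275²) = 1/√0.4707 = 1.457; Δt_4 = 1.457 × 53.1 = 77.39 years.
Total: 39.30 + 35.70 + 3.661 + 77.39 years.

Δt = 156 years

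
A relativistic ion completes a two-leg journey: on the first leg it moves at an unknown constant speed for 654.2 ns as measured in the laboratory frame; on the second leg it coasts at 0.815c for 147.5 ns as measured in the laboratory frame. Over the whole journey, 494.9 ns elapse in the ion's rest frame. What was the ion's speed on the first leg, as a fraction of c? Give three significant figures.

β = 0.780

Leg 1: speed unknown; τ_1 = 654.2/γ_1.
Leg 2: γ = 1/√(1 − 0.815²) = 1/√0.3358 = 1.726; τ_2 = 147.5/1.726 = 85.47 ns.
Total proper time: τ_1 + 85.47 = 494.9, so τ_1 = 494.9 − 85.47 = 409.4 ns.
γ_1 = 654.2/409.4 = 1.598; β = √(1 − 1/γ²) = √0.6083.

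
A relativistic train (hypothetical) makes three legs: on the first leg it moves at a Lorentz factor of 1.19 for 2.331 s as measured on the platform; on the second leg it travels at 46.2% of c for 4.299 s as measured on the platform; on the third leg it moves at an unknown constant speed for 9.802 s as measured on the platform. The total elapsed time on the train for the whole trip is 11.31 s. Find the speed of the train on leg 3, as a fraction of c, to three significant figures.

Leg 1: γ = 1.19; τ_1 = 2.331/1.190 = 1.959 s.
Leg 2: β = 0.462; γ = 1/√(1 − 0.462²) = 1/√0.7866 = 1.128; τ_2 = 4.299/1.128 = 3.813 s.
Leg 3: speed unknown; τ_3 = 9.802/γ_3.
Total proper time: 1.959 + 3.813 + τ_3 = 11.31, so τ_3 = 11.31 − 5.772 = 5.538 s.
γ_3 = 9.802/5.538 = 1.770; β = √(1 − 1/γ²) = √0.6807.

β = 0.825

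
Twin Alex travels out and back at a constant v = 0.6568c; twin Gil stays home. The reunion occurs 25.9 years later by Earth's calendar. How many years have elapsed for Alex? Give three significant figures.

τ = 19.5 years

γ = 1/√(1 − 0.6568²) = 1/√0.5686 = 1.326
Alex's clock measures proper time along the trip: τ = Δt/γ = 25.9/1.326 years.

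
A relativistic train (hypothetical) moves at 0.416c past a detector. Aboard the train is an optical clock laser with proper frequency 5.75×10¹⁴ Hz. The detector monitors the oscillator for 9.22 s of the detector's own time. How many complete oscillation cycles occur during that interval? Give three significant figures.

γ = 1/√(1 − 0.416²) = 1/√0.8269 = 1.100
During 9.22 s of lab time, the oscillator's proper time advances by τ = Δt/γ = 9.22/1.100 = 8.384 s = 8.384×10⁰ s.
N = f × τ = 5.75×10¹⁴ × 8.384×10⁰ = 4.821×10¹⁵.

N = 4.82×10¹⁵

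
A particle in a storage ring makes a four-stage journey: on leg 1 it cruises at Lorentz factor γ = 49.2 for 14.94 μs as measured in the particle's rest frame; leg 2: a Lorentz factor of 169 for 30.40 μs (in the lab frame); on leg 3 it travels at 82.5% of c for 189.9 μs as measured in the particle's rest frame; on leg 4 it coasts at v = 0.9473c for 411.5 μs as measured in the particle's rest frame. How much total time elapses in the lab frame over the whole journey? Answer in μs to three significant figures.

Δt = 2390 μs

Leg 1: γ = 49.2; Δt_1 = 49.20 × 14.94 = 735.0 μs.
Leg 2: 30.40 μs is already measured in the lab frame.
Leg 3: β = 0.825; γ = 1/√(1 − 0.825²) = 1/√0.3194 = 1.769; Δt_3 = 1.769 × 189.9 = 336.0 μs.
Leg 4: γ = 1/√(1 − 0.9473²) = 1/√0.1026 = 3.122; Δt_4 = 3.122 × 411.5 = 1285 μs.
Total: 735.0 + 30.40 + 336.0 + 1285 μs.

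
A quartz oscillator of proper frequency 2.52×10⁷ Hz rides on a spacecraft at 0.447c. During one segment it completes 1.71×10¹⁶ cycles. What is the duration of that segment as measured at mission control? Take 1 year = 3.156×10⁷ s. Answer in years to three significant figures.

Δt = 24.0 years

γ = 1/√(1 − 0.447²) = 1/√0.8002 = 1.118
Proper time for N cycles: τ = N/f = 1.71×10¹⁶/(2.52×10⁷) = 6.786×10⁸ s = 21.50 years.
Lab-frame duration Δt = γτ = 1.118 × 21.50 = 24.04 years.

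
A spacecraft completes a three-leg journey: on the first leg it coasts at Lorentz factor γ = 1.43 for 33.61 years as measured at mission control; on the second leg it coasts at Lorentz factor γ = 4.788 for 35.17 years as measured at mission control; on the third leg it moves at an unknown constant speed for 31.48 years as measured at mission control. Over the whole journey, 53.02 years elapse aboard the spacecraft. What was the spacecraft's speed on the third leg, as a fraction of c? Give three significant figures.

β = 0.710

Leg 1: γ = 1.43; τ_1 = 33.61/1.430 = 23.50 years.
Leg 2: γ = 4.788; τ_2 = 35.17/4.788 = 7.345 years.
Leg 3: speed unknown; τ_3 = 31.48/γ_3.
Total proper time: 23.50 + 7.345 + τ_3 = 53.02, so τ_3 = 53.02 − 30.85 = 22.17 years.
γ_3 = 31.48/22.17 = 1.420; β = √(1 − 1/γ²) = √0.5040.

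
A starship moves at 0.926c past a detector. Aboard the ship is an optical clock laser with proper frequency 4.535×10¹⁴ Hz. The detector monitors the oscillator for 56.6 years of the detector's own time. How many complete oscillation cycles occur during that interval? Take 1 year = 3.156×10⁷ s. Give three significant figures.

γ = 1/√(1 − 0.926²) = 1/√0.1425 = 2.649
During 56.6 years of lab time, the oscillator's proper time advances by τ = Δt/γ = 56.6/2.649 = 21.37 years = 6.744×10⁸ s.
N = f × τ = 4.535×10¹⁴ × 6.744×10⁸ = 3.058×10²³.

N = 3.06×10²³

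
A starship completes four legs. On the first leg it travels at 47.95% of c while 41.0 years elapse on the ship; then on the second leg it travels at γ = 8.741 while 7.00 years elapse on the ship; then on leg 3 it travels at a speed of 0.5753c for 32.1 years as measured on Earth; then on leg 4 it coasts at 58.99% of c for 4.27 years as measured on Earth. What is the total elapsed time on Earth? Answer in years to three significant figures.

Leg 1: β = 0.4795; γ = 1/√(1 − 0.4795²) = 1/√0.7701 = 1.140; Δt_1 = 1.140 × 41.0 = 46.72 years.
Leg 2: γ = 8.741; Δt_2 = 8.741 × 7.00 = 61.19 years.
Leg 3: 32.1 years is already measured on Earth.
Leg 4: 4.27 years is already measured on Earth.
Total: 46.72 + 61.19 + 32.10 + 4.270 years.

Δt = 144 years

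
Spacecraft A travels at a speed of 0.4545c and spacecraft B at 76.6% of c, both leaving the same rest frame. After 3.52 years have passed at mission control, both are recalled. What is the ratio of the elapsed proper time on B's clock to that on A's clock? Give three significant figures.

A: γ = 1/√(1 − 0.4545²) = 1/√0.7934 = 1.123. B: β = 0.766; γ = 1/√(1 − 0.766²) = 1/√0.4132 = 1.556.
τ_A/τ_B = γ_B/γ_A = 1.556/1.123 = 1.386, so τ_B/τ_A = 0.7217.

τ_B/τ_A = 0.722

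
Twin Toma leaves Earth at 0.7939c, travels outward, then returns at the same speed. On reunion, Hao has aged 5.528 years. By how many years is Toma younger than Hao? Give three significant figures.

Δt − τ = 2.17 years

γ = 1/√(1 − 0.7939²) = 1/√0.3697 = 1.645
Toma's elapsed proper time: τ = 5.528/1.645 = 3.361 years.
Age gap = Δt − τ = 5.528 − 3.361 years.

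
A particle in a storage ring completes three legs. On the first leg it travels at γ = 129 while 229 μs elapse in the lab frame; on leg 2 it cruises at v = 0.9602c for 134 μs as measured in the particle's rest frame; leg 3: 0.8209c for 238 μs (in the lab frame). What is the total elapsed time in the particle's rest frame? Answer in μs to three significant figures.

Leg 1: γ = 129; τ_1 = 229/129.0 = 1.775 μs.
Leg 2: 134 μs is already measured in the particle's rest frame.
Leg 3: γ = 1/√(1 − 0.8209²) = 1/√0.3261 = 1.751; τ_3 = 238/1.751 = 135.9 μs.
Total: 1.775 + 134.0 + 135.9 μs.

τ = 272 μs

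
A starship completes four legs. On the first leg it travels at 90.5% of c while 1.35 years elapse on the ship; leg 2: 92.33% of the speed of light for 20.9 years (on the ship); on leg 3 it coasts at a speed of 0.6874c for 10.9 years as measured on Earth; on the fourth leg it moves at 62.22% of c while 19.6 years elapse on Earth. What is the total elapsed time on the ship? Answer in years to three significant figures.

Leg 1: 1.35 years is already measured on the ship.
Leg 2: 20.9 years is already measured on the ship.
Leg 3: γ = 1/√(1 − 0.6874²) = 1/√0.5275 = 1.377; τ_3 = 10.9/1.377 = 7.916 years.
Leg 4: β = 0.6222; γ = 1/√(1 − 0.6222²) = 1/√0.6129 = 1.277; τ_4 = 19.6/1.277 = 15.34 years.
Total: 1.350 + 20.90 + 7.916 + 15.34 years.

τ = 45.5 years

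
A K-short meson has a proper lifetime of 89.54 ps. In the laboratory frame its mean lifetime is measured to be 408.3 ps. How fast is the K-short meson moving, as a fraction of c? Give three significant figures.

γ = Δt/τ₀ = 408.3/89.54 = 4.560
β = √(1 − 1/γ²) = √(1 − 0.04809) = √0.9519

β = 0.976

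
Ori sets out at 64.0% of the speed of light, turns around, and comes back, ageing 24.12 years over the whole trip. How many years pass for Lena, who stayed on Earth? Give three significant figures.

β = 0.640; γ = 1/√(1 − 0.640²) = 1/√0.5904 = 1.301
Earth-frame duration is the dilated interval: Δt = γτ = 1.301 × 24.12 years.

Δt = 31.4 years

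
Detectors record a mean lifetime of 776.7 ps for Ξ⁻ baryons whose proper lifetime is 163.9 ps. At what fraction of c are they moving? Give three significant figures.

v = 0.977c

γ = Δt/τ₀ = 776.7/163.9 = 4.739
β = √(1 − 1/γ²) = √(1 − 0.04453) = √0.9555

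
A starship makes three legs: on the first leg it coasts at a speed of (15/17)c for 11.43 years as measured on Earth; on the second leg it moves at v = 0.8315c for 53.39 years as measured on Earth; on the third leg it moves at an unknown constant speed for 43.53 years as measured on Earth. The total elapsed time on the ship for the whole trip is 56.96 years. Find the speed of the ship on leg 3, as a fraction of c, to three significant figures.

Leg 1: γ = 1/√(1 − (15/17)²) = 17/8 = 2.125; τ_1 = 11.43/2.125 = 5.379 years.
Leg 2: γ = 1/√(1 − 0.8315²) = 1/√0.3086 = 1.800; τ_2 = 53.39/1.800 = 29.66 years.
Leg 3: speed unknown; τ_3 = 43.53/γ_3.
Total proper time: 5.379 + 29.66 + τ_3 = 56.96, so τ_3 = 56.96 − 35.04 = 21.92 years.
γ_3 = 43.53/21.92 = 1.986; β = √(1 − 1/γ²) = √0.7464.

β = 0.864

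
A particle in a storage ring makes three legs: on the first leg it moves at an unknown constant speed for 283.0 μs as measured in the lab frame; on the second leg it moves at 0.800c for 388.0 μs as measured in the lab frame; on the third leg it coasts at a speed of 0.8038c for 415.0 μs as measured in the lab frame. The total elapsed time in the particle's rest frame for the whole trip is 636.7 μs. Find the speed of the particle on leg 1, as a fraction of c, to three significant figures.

Leg 1: speed unknown; τ_1 = 283.0/γ_1.
Leg 2: γ = 1/√(1 − 0.800²) = 5/3 ≈ 1.667; τ_2 = 388.0/1.667 = 232.8 μs.
Leg 3: γ = 1/√(1 − 0.8038²) = 1/√0.3539 = 1.681; τ_3 = 415.0/1.681 = 246.9 μs.
Total proper time: τ_1 + 232.8 + 246.9 = 636.7, so τ_1 = 636.7 − 479.7 = 157.0 μs.
γ_1 = 283.0/157.0 = 1.802; β = √(1 − 1/γ²) = √0.6922.

β = 0.832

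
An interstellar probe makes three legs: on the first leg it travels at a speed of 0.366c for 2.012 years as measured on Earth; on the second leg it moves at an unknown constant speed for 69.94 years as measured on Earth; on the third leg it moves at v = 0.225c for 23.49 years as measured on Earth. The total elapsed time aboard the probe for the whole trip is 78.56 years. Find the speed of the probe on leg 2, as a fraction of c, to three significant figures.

Leg 1: γ = 1/√(1 − 0.366²) = 1/√0.8660 = 1.075; τ_1 = 2.012/1.075 = 1.872 years.
Leg 2: speed unknown; τ_2 = 69.94/γ_2.
Leg 3: γ = 1/√(1 − 0.225²) = 1/√0.9494 = 1.026; τ_3 = 23.49/1.026 = 22.89 years.
Total proper time: 1.872 + τ_2 + 22.89 = 78.56, so τ_2 = 78.56 − 24.76 = 53.80 years.
γ_2 = 69.94/53.80 = 1.300; β = √(1 − 1/γ²) = √0.4083.

β = 0.639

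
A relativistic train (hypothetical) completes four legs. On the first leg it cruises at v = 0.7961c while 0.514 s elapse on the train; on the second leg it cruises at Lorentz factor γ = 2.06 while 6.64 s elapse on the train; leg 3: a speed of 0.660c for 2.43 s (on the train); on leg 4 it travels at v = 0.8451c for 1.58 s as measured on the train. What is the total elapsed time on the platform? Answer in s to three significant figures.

Δt = 20.7 s

Leg 1: γ = 1/√(1 − 0.7961²) = 1/√0.3662 = 1.652; Δt_1 = 1.652 × 0.514 = 0.8494 s.
Leg 2: γ = 2.06; Δt_2 = 2.060 × 6.64 = 13.68 s.
Leg 3: γ = 1/√(1 − 0.660²) = 1/√0.5644 = 1.331; Δt_3 = 1.331 × 2.43 = 3.235 s.
Leg 4: γ = 1/√(1 − 0.8451²) = 1/√0.2858 = 1.871; Δt_4 = 1.871 × 1.58 = 2.955 s.
Total: 0.8494 + 13.68 + 3.235 + 2.955 s.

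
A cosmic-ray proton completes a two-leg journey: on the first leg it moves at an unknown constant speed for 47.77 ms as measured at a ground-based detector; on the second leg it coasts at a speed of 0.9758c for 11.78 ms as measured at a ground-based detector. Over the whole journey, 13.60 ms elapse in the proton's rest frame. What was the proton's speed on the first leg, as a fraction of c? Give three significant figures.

β = 0.973

Leg 1: speed unknown; τ_1 = 47.77/γ_1.
Leg 2: γ = 1/√(1 − 0.9758²) = 1/√0.04781 = 4.573; τ_2 = 11.78/4.573 = 2.576 ms.
Total proper time: τ_1 + 2.576 = 13.60, so τ_1 = 13.60 − 2.576 = 11.02 ms.
γ_1 = 47.77/11.02 = 4.333; β = √(1 − 1/γ²) = √0.9467.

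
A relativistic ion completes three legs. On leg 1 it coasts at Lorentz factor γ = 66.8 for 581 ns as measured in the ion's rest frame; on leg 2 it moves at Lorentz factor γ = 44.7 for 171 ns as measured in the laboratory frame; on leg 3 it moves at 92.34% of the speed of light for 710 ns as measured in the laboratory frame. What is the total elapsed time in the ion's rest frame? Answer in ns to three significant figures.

Leg 1: 581 ns is already measured in the ion's rest frame.
Leg 2: γ = 44.7; τ_2 = 171/44.70 = 3.826 ns.
Leg 3: β = 0.9234; γ = 1/√(1 − 0.9234²) = 1/√0.1473 = 2.605; τ_3 = 710/2.605 = 272.5 ns.
Total: 581.0 + 3.826 + 272.5 ns.

τ = 857 ns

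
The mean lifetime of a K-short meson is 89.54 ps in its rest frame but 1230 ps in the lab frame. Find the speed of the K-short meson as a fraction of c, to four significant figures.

γ = Δt/τ₀ = 1230/89.54 = 13.74
β = √(1 − 1/γ²) = √(1 − 0.005299) = √0.9947

v = 0.9973c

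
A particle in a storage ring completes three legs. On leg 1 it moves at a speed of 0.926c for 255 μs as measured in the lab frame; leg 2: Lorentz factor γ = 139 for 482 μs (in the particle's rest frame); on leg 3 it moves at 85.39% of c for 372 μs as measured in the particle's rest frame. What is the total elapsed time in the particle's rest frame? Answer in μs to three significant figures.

Leg 1: γ = 1/√(1 − 0.926²) = 1/√0.1425 = 2.649; τ_1 = 255/2.649 = 96.27 μs.
Leg 2: 482 μs is already measured in the particle's rest frame.
Leg 3: 372 μs is already measured in the particle's rest frame.
Total: 96.27 + 482.0 + 372.0 μs.

τ = 950 μs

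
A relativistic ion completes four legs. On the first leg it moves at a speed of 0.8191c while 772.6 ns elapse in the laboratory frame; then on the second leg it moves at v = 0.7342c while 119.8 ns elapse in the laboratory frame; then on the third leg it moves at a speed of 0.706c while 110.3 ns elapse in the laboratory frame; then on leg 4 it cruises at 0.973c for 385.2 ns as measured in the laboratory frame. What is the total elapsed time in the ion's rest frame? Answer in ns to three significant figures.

Leg 1: γ = 1/√(1 − 0.8191²) = 1/√0.3291 = 1.743; τ_1 = 772.6/1.743 = 443.2 ns.
Leg 2: γ = 1/√(1 − 0.7342²) = 1/√0.4610 = 1.473; τ_2 = 119.8/1.473 = 81.34 ns.
Leg 3: γ = 1/√(1 − 0.706²) = 1/√0.5016 = 1.412; τ_3 = 110.3/1.412 = 78.12 ns.
Leg 4: γ = 1/√(1 − 0.973²) = 1/√0.05327 = 4.333; τ_4 = 385.2/4.333 = 88.91 ns.
Total: 443.2 + 81.34 + 78.12 + 88.91 ns.

τ = 692 ns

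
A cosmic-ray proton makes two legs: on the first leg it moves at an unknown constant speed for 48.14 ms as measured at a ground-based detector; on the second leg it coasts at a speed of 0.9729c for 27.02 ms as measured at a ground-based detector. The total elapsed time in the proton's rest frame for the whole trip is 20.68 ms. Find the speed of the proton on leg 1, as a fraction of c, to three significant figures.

β = 0.954

Leg 1: speed unknown; τ_1 = 48.14/γ_1.
Leg 2: γ = 1/√(1 − 0.9729²) = 1/√0.05347 = 4.325; τ_2 = 27.02/4.325 = 6.248 ms.
Total proper time: τ_1 + 6.248 = 20.68, so τ_1 = 20.68 − 6.248 = 14.43 ms.
γ_1 = 48.14/14.43 = 3.336; β = √(1 − 1/γ²) = √0.9101.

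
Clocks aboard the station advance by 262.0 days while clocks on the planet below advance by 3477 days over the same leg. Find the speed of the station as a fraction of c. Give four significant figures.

β = 0.9972

The proper time is measured aboard the station (both events occur at the station's location); Δt is measured on the planet below. γ = Δt/τ = 3477/262.0 = 13.27.
β = √(1 − 1/γ²) = √(1 − 0.005678) = √0.9943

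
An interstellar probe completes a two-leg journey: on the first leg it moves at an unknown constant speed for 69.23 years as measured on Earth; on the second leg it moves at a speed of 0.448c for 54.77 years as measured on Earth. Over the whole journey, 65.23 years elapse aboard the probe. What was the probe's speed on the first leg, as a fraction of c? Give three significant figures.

Leg 1: speed unknown; τ_1 = 69.23/γ_1.
Leg 2: γ = 1/√(1 − 0.448²) = 1/√0.7993 = 1.119; τ_2 = 54.77/1.119 = 48.97 years.
Total proper time: τ_1 + 48.97 = 65.23, so τ_1 = 65.23 − 48.97 = 16.26 years.
γ_1 = 69.23/16.26 = 4.257; β = √(1 − 1/γ²) = √0.9448.

β = 0.972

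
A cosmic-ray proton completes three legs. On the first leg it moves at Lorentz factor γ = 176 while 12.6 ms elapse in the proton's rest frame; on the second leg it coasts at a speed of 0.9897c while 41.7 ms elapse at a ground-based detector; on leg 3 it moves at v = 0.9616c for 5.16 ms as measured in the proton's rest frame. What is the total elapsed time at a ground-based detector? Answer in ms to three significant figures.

Leg 1: γ = 176; Δt_1 = 176.0 × 12.6 = 2218 ms.
Leg 2: 41.7 ms is already measured at a ground-based detector.
Leg 3: γ = 1/√(1 − 0.9616²) = 1/√0.07533 = 3.644; Δt_3 = 3.644 × 5.16 = 18.80 ms.
Total: 2218 + 41.70 + 18.80 ms.

Δt = 2280 ms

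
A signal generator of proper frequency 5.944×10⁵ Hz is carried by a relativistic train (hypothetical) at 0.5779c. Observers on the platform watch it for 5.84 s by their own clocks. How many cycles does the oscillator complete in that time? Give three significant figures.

γ = 1/√(1 − 0.5779²) = 1/√0.6660 = 1.225
During 5.84 s of lab time, the oscillator's proper time advances by τ = Δt/γ = 5.84/1.225 = 4.766 s = 4.766×10⁰ s.
N = f × τ = 5.944×10⁵ × 4.766×10⁰ = 2.833×10⁶.

N = 2.83×10⁶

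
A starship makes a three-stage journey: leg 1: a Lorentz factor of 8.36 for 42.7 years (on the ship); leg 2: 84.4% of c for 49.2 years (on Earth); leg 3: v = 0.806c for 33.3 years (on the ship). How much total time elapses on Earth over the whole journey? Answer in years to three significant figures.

Δt = 462 years

Leg 1: γ = 8.36; Δt_1 = 8.360 × 42.7 = 357.0 years.
Leg 2: 49.2 years is already measured on Earth.
Leg 3: γ = 1/√(1 − 0.806²) = 1/√0.3504 = 1.689; Δt_3 = 1.689 × 33.3 = 56.26 years.
Total: 357.0 + 49.20 + 56.26 years.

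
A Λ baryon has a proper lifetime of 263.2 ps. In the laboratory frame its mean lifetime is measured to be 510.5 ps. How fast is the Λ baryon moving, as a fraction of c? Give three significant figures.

γ = Δt/τ₀ = 510.5/263.2 = 1.940
β = √(1 − 1/γ²) = √(1 − 0.2658) = √0.7342

v = 0.857c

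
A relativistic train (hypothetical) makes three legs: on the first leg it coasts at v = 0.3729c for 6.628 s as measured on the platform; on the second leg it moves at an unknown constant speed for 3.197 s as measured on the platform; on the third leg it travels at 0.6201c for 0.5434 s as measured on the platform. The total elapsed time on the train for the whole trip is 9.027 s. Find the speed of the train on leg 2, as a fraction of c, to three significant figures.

Leg 1: γ = 1/√(1 − 0.3729²) = 1/√0.8609 = 1.078; τ_1 = 6.628/1.078 = 6.150 s.
Leg 2: speed unknown; τ_2 = 3.197/γ_2.
Leg 3: γ = 1/√(1 − 0.6201²) = 1/√0.6155 = 1.275; τ_3 = 0.5434/1.275 = 0.4263 s.
Total proper time: 6.150 + τ_2 + 0.4263 = 9.027, so τ_2 = 9.027 − 6.576 = 2.451 s.
γ_2 = 3.197/2.451 = 1.304; β = √(1 − 1/γ²) = √0.4124.

β = 0.642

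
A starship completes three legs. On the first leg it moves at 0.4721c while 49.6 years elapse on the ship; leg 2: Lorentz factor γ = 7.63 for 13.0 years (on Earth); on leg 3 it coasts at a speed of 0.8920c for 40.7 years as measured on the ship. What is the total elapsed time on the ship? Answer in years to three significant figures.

τ = 92.0 years

Leg 1: 49.6 years is already measured on the ship.
Leg 2: γ = 7.63; τ_2 = 13.0/7.630 = 1.704 years.
Leg 3: 40.7 years is already measured on the ship.
Total: 49.60 + 1.704 + 40.70 years.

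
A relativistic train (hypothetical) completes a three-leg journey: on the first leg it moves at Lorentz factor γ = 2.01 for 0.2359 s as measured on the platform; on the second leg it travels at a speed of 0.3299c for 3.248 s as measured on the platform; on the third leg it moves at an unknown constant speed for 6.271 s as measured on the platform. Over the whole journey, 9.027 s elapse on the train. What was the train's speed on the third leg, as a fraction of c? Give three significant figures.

Leg 1: γ = 2.01; τ_1 = 0.2359/2.010 = 0.1174 s.
Leg 2: γ = 1/√(1 − 0.3299²) = 1/√0.8912 = 1.059; τ_2 = 3.248/1.059 = 3.066 s.
Leg 3: speed unknown; τ_3 = 6.271/γ_3.
Total proper time: 0.1174 + 3.066 + τ_3 = 9.027, so τ_3 = 9.027 − 3.184 = 5.843 s.
γ_3 = 6.271/5.843 = 1.073; β = √(1 − 1/γ²) = √0.1317.

β = 0.363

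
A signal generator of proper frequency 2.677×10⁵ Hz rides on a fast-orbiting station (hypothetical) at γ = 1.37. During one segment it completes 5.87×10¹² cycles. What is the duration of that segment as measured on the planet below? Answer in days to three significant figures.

Δt = 348 days

γ = 1.37
Proper time for N cycles: τ = N/f = 5.87×10¹²/(2.677×10⁵) = 2.193×10⁷ s = 253.8 days.
Lab-frame duration Δt = γτ = 1.370 × 253.8 = 347.7 days.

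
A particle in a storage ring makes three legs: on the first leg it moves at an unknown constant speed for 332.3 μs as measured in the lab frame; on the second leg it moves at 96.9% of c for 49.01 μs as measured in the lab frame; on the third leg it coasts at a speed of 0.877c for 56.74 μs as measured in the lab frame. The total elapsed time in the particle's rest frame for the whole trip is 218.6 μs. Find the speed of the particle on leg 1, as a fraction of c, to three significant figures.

β = 0.842

Leg 1: speed unknown; τ_1 = 332.3/γ_1.
Leg 2: β = 0.969; γ = 1/√(1 − 0.969²) = 1/√0.06104 = 4.048; τ_2 = 49.01/4.048 = 12.11 μs.
Leg 3: γ = 1/√(1 − 0.877²) = 1/√0.2309 = 2.081; τ_3 = 56.74/2.081 = 27.26 μs.
Total proper time: τ_1 + 12.11 + 27.26 = 218.6, so τ_1 = 218.6 − 39.37 = 179.2 μs.
γ_1 = 332.3/179.2 = 1.854; β = √(1 − 1/γ²) = √0.7091.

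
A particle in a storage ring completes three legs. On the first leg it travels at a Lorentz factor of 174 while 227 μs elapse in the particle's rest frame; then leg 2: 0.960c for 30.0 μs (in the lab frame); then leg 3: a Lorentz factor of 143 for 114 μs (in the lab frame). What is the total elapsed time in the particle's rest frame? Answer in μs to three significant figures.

Leg 1: 227 μs is already measured in the particle's rest frame.
Leg 2: γ = 1/√(1 − 0.960²) = 25/7 ≈ 3.571; τ_2 = 30.0/3.571 = 8.400 μs.
Leg 3: γ = 143; τ_3 = 114/143.0 = 0.7972 μs.
Total: 227.0 + 8.400 + 0.7972 μs.

τ = 236 μs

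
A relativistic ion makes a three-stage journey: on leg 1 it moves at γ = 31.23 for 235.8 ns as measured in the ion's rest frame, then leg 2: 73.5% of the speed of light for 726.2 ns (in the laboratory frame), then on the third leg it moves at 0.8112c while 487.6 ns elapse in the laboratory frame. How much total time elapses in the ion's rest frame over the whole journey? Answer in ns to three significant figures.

Leg 1: 235.8 ns is already measured in the ion's rest frame.
Leg 2: β = 0.735; γ = 1/√(1 − 0.735²) = 1/√0.4598 = 1.475; τ_2 = 726.2/1.475 = 492.4 ns.
Leg 3: γ = 1/√(1 − 0.8112²) = 1/√0.3420 = 1.710; τ_3 = 487.6/1.710 = 285.1 ns.
Total: 235.8 + 492.4 + 285.1 ns.

τ = 1010 ns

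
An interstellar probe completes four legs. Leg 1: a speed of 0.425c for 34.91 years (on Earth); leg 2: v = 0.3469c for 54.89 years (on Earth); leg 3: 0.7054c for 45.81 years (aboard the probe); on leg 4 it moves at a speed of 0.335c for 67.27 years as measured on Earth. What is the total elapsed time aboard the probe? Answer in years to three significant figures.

τ = 192 years

Leg 1: γ = 1/√(1 − 0.425²) = 1/√0.8194 = 1.105; τ_1 = 34.91/1.105 = 31.60 years.
Leg 2: γ = 1/√(1 − 0.3469²) = 1/√0.8797 = 1.066; τ_2 = 54.89/1.066 = 51.48 years.
Leg 3: 45.81 years is already measured aboard the probe.
Leg 4: γ = 1/√(1 − 0.335²) = 1/√0.8878 = 1.061; τ_4 = 67.27/1.061 = 63.38 years.
Total: 31.60 + 51.48 + 45.81 + 63.38 years.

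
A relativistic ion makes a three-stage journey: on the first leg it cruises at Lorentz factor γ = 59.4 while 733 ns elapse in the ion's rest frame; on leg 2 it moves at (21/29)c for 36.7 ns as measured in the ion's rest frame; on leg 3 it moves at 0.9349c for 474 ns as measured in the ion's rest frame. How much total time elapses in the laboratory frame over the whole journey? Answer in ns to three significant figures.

Δt = 4.49×10⁴ ns

Leg 1: γ = 59.4; Δt_1 = 59.40 × 733 = 4.354×10⁴ ns.
Leg 2: γ = 1/√(1 − (21/29)²) = 29/20 = 1.450; Δt_2 = 1.450 × 36.7 = 53.22 ns.
Leg 3: γ = 1/√(1 − 0.9349²) = 1/√0.1260 = 2.818; Δt_3 = 2.818 × 474 = 1336 ns.
Total: 4.354×10⁴ + 53.22 + 1336 ns.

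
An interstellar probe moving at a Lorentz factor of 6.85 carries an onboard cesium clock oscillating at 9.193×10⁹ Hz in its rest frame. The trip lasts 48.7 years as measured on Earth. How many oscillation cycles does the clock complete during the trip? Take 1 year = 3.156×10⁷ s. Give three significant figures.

N = 2.06×10¹⁸

γ = 6.85
The oscillator's own cycle count is N = f × τ where τ is the proper time aboard the probe. τ = Δt/γ = 48.7/6.850 = 7.109 years = 2.244×10⁸ s.
N = 9.193×10⁹ × 2.244×10⁸ = 2.063×10¹⁸.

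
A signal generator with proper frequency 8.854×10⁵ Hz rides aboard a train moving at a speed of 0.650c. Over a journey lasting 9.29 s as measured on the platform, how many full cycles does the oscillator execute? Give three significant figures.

γ = 1/√(1 − 0.650²) = 1/√0.5775 = 1.316
The oscillator's own cycle count is N = f × τ where τ is the proper time on the train. τ = Δt/γ = 9.29/1.316 = 7.060 s = 7.060×10⁰ s.
N = 8.854×10⁵ × 7.060×10⁰ = 6.251×10⁶.

N = 6.25×10⁶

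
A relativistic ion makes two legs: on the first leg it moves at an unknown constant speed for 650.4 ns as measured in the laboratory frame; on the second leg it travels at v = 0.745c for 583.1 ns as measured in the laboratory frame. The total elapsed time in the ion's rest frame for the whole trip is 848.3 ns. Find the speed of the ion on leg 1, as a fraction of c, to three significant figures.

β = 0.708

Leg 1: speed unknown; τ_1 = 650.4/γ_1.
Leg 2: γ = 1/√(1 − 0.745²) = 1/√0.4450 = 1.499; τ_2 = 583.1/1.499 = 389.0 ns.
Total proper time: τ_1 + 389.0 = 848.3, so τ_1 = 848.3 − 389.0 = 459.3 ns.
γ_1 = 650.4/459.3 = 1.416; β = √(1 − 1/γ²) = √0.5012.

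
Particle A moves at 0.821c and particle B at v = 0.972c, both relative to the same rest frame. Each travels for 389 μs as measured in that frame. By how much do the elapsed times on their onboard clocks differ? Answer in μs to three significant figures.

A: γ = 1/√(1 − 0.821²) = 1/√0.3260 = 1.752; τ_A = 389/1.752 = 222.1 μs.
B: γ = 1/√(1 − 0.972²) = 1/√0.05522 = 4.256; τ_B = 389/4.256 = 91.41 μs.

|τ_A − τ_B| = 131 μs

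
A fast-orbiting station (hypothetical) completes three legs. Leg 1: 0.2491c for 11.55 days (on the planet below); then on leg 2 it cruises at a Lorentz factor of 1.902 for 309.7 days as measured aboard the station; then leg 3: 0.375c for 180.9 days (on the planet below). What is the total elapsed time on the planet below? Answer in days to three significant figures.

Δt = 781 days

Leg 1: 11.55 days is already measured on the planet below.
Leg 2: γ = 1.902; Δt_2 = 1.902 × 309.7 = 589.0 days.
Leg 3: 180.9 days is already measured on the planet below.
Total: 11.55 + 589.0 + 180.9 days.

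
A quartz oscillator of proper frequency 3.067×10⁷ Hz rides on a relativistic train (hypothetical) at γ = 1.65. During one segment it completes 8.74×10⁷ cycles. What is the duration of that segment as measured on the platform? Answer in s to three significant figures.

Δt = 4.70 s

γ = 1.65
Proper time for N cycles: τ = N/f = 8.74×10⁷/(3.067×10⁷) = 2.850×10⁰ s = 2.850 s.
Lab-frame duration Δt = γτ = 1.650 × 2.850 = 4.702 s.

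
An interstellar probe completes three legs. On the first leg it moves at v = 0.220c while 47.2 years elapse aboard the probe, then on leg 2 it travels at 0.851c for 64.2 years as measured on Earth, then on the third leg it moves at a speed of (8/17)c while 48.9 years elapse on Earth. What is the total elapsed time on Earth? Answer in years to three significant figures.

Leg 1: γ = 1/√(1 − 0.220²) = 1/√0.9516 = 1.025; Δt_1 = 1.025 × 47.2 = 48.39 years.
Leg 2: 64.2 years is already measured on Earth.
Leg 3: 48.9 years is already measured on Earth.
Total: 48.39 + 64.20 + 48.90 years.

Δt = 161 years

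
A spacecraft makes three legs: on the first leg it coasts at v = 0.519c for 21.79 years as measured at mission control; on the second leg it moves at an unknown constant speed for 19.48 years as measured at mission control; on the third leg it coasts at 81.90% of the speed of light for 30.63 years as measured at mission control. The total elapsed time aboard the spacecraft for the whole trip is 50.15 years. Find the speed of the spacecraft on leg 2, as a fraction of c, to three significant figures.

β = 0.698

Leg 1: γ = 1/√(1 − 0.519²) = 1/√0.7306 = 1.170; τ_1 = 21.79/1.170 = 18.63 years.
Leg 2: speed unknown; τ_2 = 19.48/γ_2.
Leg 3: β = 0.8190; γ = 1/√(1 − 0.8190²) = 1/√0.3292 = 1.743; τ_3 = 30.63/1.743 = 17.58 years.
Total proper time: 18.63 + τ_2 + 17.58 = 50.15, so τ_2 = 50.15 − 36.20 = 13.95 years.
γ_2 = 19.48/13.95 = 1.396; β = √(1 − 1/γ²) = √0.4872.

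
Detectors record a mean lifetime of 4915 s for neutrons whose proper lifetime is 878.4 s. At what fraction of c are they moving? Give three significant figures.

v = 0.984c

γ = Δt/τ₀ = 4915/878.4 = 5.595
β = √(1 − 1/γ²) = √(1 − 0.03194) = √0.9681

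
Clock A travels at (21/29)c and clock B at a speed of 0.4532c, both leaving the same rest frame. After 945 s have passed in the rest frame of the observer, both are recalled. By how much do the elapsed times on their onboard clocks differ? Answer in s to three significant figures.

A: γ = 1/√(1 − (21/29)²) = 29/20 = 1.450; τ_A = 945/1.450 = 651.7 s.
B: γ = 1/√(1 − 0.4532²) = 1/√0.7946 = 1.122; τ_B = 945/1.122 = 842.4 s.

|τ_A − τ_B| = 191 s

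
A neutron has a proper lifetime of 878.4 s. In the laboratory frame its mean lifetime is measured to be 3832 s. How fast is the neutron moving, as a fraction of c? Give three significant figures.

γ = Δt/τ₀ = 3832/878.4 = 4.362
β = √(1 − 1/γ²) = √(1 − 0.05255) = √0.9475

v = 0.973c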